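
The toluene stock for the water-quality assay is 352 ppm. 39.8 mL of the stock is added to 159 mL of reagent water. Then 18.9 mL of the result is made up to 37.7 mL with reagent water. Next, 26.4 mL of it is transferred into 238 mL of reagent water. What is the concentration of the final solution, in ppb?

3530 ppb

Overall dilution factor = 4.995 × 1.995 × 10.02 = 99.8.
352 ppm / 99.8 = 3.53 ppm = 3530 ppb.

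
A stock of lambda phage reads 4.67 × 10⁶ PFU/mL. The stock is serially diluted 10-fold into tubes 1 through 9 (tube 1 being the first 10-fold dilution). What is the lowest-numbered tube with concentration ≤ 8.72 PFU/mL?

Tube n has concentration 4.67 × 10⁶ PFU/mL / 10ⁿ.
Need 10ⁿ ≥ 4.67 × 10⁶ PFU/mL / 8.72 PFU/mL = 5.36 × 10⁵, so n ≥ 5.73.
First such tube: n = 6.

tube 6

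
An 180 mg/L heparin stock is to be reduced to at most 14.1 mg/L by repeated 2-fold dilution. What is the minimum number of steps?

4

Need 2ⁿ ≥ 12.8, so n ≥ log(12.8)/log(2) = 3.67.
Minimum whole steps: n = 4.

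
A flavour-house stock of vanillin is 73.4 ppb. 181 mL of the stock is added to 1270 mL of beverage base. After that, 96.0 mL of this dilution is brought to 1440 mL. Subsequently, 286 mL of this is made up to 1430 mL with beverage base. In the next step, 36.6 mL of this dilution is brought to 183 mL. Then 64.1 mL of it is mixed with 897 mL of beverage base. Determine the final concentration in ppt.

1.63 ppt

Overall dilution factor = 8.017 × 15 × 5 × 5 × 14.99 = 4.51 × 10⁴.
73.4 ppb / 4.51 × 10⁴ = 1.63 × 10⁻³ ppb = 1.63 ppt.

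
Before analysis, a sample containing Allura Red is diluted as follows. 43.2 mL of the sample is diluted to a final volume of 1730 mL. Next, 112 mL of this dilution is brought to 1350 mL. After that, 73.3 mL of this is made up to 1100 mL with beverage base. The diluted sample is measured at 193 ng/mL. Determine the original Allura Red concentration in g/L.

Overall dilution factor = 40.05 × 12.05 × 15.01 = 7244.
Original = 193 ng/mL × 7244 = 1.40 × 10⁶ ng/mL = 1.40 g/L.

1.40 g/L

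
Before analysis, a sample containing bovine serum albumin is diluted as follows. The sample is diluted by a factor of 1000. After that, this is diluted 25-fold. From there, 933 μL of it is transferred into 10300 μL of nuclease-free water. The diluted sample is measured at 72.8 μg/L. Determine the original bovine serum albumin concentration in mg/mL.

21.9 mg/mL

Overall dilution factor = 1000 × 25 × 12.04 = 3.01 × 10⁵.
Original = 72.8 μg/L × 3.01 × 10⁵ = 2.19 × 10⁷ μg/L = 21.9 mg/mL.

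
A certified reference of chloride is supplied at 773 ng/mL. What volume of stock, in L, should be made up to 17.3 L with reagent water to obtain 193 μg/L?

193 μg/L = 193 ng/mL.
V₁ = C₂V₂/C₁ = 193 × 17.3 / 773 = 4.32 L.

4.32 L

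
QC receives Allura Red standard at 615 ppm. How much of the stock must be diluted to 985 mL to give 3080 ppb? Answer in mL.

3080 ppb = 3.08 ppm.
V₁ = C₂V₂/C₁ = 3.08 × 985 / 615 = 4.93 mL.

4.93 mL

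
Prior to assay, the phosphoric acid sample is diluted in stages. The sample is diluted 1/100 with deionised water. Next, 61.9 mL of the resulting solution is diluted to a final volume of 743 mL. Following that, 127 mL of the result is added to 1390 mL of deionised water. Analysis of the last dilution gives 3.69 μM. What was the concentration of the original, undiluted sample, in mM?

Overall dilution factor = 100 × 12.00 × 11.94 = 1.43 × 10⁴.
Original = 3.69 μM × 1.43 × 10⁴ = 5.29 × 10⁴ μM = 52.9 mM.

52.9 mM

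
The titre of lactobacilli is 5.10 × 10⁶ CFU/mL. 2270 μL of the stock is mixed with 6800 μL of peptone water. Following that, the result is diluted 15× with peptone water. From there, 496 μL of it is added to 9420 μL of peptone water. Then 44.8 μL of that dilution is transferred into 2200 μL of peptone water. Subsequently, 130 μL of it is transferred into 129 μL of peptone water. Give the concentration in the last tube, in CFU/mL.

42.6 CFU/mL

Overall dilution factor = 3.996 × 15 × 19.99 × 50.11 × 1.992 = 1.20 × 10⁵.
5.10 × 10⁶ CFU/mL / 1.20 × 10⁵ = 42.6 CFU/mL.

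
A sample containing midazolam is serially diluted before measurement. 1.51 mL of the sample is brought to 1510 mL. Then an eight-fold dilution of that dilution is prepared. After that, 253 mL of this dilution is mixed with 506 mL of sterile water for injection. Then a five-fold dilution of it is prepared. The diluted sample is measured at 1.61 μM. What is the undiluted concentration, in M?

0.193 M

Overall dilution factor = 1000 × 8 × 3 × 5 = 1.20 × 10⁵.
Original = 1.61 μM × 1.20 × 10⁵ = 1.93 × 10⁵ μM = 0.193 M.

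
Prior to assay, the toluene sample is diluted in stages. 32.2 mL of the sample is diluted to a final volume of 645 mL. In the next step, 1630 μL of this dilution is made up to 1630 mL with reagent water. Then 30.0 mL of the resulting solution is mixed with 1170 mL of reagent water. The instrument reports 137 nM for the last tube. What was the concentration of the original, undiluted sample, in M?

Overall dilution factor = 20.03 × 1000 × 40 = 8.01 × 10⁵.
Original = 137 nM × 8.01 × 10⁵ = 1.10 × 10⁸ nM = 0.110 M.

0.110 M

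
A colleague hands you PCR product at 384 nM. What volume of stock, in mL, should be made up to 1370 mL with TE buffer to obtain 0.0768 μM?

274 mL

0.0768 μM = 76.8 nM.
V₁ = C₂V₂/C₁ = 76.8 × 1370 / 384 = 274 mL.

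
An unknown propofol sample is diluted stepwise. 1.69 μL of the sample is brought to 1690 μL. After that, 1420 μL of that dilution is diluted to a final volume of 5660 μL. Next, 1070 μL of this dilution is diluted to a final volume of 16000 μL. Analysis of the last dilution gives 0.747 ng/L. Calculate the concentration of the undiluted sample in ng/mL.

44.5 ng/mL

Overall dilution factor = 1000 × 3.986 × 14.95 = 5.96 × 10⁴.
Original = 0.747 ng/L × 5.96 × 10⁴ = 4.45 × 10⁴ ng/L = 44.5 ng/mL.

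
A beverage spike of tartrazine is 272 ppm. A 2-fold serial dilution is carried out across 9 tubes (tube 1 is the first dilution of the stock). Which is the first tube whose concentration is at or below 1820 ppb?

tube 8

Tube n has concentration 272 ppm / 2ⁿ.
Need 2ⁿ ≥ 272 ppm / 1820 ppb = 149, so n ≥ 7.22.
First such tube: n = 8.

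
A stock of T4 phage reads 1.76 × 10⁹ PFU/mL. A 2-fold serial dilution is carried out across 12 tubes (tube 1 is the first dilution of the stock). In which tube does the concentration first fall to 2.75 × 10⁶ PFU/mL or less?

tube 10

Tube n has concentration 1.76 × 10⁹ PFU/mL / 2ⁿ.
Need 2ⁿ ≥ 1.76 × 10⁹ PFU/mL / 2.75 × 10⁶ PFU/mL = 640, so n ≥ 9.32.
First such tube: n = 10.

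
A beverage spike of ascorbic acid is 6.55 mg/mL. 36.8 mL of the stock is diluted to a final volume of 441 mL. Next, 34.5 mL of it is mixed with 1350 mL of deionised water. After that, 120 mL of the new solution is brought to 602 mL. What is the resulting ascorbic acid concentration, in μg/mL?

Overall dilution factor = 11.98 × 40.13 × 5.017 = 2413.
6.55 mg/mL / 2413 = 2.71 × 10⁻³ mg/mL = 2.71 μg/mL.

2.71 μg/mL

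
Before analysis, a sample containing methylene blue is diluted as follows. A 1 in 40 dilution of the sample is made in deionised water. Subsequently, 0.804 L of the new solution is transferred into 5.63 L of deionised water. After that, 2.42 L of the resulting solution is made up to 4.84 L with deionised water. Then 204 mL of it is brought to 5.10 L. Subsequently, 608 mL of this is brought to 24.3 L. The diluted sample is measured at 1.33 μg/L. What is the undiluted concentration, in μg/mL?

Overall dilution factor = 40 × 8.002 × 2 × 25 × 39.97 = 6.40 × 10⁵.
Original = 1.33 μg/L × 6.40 × 10⁵ = 8.51 × 10⁵ μg/L = 851 μg/mL.

851 μg/mL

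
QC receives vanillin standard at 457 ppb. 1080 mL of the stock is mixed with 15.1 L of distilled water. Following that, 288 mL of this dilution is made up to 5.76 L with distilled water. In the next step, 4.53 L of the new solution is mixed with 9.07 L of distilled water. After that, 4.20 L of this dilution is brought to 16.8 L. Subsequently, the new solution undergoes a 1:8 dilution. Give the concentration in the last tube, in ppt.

15.9 ppt

Overall dilution factor = 14.98 × 20 × 3.002 × 4 × 8 = 2.88 × 10⁴.
457 ppb / 2.88 × 10⁴ = 0.0159 ppb = 15.9 ppt.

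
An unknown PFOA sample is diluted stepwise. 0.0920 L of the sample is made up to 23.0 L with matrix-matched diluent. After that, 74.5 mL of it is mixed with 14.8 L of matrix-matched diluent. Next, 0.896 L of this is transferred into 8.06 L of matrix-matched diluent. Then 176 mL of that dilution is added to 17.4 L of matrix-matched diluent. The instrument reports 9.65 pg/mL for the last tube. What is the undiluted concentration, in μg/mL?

481 μg/mL

Overall dilution factor = 250 × 199.7 × 9.996 × 99.86 = 4.98 × 10⁷.
Original = 9.65 pg/mL × 4.98 × 10⁷ = 4.81 × 10⁸ pg/mL = 481 μg/mL.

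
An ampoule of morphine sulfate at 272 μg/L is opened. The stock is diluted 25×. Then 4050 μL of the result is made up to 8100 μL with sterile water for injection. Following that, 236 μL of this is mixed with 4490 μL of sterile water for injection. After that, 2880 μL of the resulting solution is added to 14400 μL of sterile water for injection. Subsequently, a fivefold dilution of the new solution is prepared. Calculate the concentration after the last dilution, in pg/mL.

9.06 pg/mL

Overall dilution factor = 25 × 2 × 20.03 × 6 × 5 = 3.00 × 10⁴.
272 μg/L / 3.00 × 10⁴ = 9.06 × 10⁻³ μg/L = 9.06 pg/mL.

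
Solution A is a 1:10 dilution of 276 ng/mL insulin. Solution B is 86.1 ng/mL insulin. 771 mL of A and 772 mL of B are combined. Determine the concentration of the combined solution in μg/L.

C_A = 276 ng/mL / 10 = 27.6 ng/mL.
C_mix = (C_A·V_A + C_B·V_B)/(V_A + V_B) = (27.6×771 + 86.1×772) / 1543 = 56.9 ng/mL = 56.9 μg/L.

56.9 μg/L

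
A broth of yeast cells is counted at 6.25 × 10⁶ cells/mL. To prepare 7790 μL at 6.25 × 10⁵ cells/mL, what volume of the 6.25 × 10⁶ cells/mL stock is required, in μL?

V₁ = C₂V₂/C₁ = 6.25 × 10⁵ × 7790 / 6.25 × 10⁶ = 779 μL.

779 μL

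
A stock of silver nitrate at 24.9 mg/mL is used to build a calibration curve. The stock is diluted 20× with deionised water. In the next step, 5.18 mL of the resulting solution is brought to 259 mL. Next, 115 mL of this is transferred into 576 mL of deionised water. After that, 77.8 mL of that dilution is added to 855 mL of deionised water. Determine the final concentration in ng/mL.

Overall dilution factor = 20 × 50 × 6.009 × 11.99 = 7.20 × 10⁴.
24.9 mg/mL / 7.20 × 10⁴ = 3.46 × 10⁻⁴ mg/mL = 346 ng/mL.

346 ng/mL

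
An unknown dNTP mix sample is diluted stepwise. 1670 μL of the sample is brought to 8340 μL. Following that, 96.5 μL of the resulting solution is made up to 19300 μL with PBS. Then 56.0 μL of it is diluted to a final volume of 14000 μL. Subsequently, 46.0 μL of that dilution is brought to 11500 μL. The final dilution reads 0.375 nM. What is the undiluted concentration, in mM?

Overall dilution factor = 4.994 × 200 × 250 × 250 = 6.24 × 10⁷.
Original = 0.375 nM × 6.24 × 10⁷ = 2.34 × 10⁷ nM = 23.4 mM.

23.4 mM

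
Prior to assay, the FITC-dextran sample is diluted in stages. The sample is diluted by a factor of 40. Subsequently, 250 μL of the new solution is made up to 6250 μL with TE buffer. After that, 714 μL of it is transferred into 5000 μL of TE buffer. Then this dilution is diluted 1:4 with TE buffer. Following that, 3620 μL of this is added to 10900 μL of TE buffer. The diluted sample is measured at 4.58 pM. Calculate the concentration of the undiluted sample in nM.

Overall dilution factor = 40 × 25 × 8.003 × 4 × 4.011 = 1.28 × 10⁵.
Original = 4.58 pM × 1.28 × 10⁵ = 5.88 × 10⁵ pM = 588 nM.

588 nM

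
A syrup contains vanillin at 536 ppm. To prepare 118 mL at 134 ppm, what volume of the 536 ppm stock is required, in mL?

29.5 mL

V₁ = C₂V₂/C₁ = 134 × 118 / 536 = 29.5 mL.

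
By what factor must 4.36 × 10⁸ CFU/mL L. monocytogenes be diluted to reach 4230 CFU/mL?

1.03 × 10⁵

Factor = C₀/C_target = 4.36 × 10⁸ CFU/mL / 4230 CFU/mL = 1.03 × 10⁵.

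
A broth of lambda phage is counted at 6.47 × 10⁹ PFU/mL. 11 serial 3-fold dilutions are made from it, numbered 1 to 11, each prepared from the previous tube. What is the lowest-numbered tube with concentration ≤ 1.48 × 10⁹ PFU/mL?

tube 2

Tube n has concentration 6.47 × 10⁹ PFU/mL / 3ⁿ.
Need 3ⁿ ≥ 6.47 × 10⁹ PFU/mL / 1.48 × 10⁹ PFU/mL = 4.37, so n ≥ 1.34.
First such tube: n = 2.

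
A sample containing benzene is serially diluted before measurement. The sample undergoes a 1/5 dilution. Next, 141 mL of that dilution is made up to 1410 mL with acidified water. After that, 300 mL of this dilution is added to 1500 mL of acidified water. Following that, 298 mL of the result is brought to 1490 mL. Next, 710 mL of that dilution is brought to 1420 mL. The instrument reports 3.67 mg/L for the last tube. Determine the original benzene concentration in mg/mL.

Overall dilution factor = 5 × 10 × 6 × 5 × 2 = 3000.
Original = 3.67 mg/L × 3000 = 1.10 × 10⁴ mg/L = 11.0 mg/mL.

11.0 mg/mL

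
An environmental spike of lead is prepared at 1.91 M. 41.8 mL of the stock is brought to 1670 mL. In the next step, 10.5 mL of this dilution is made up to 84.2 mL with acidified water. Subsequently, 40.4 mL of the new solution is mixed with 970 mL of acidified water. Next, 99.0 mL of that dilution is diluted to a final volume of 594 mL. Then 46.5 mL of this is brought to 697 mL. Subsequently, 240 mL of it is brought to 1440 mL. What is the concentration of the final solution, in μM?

0.442 μM

Overall dilution factor = 39.95 × 8.019 × 25.01 × 6 × 14.99 × 6 = 4.32 × 10⁶.
1.91 M / 4.32 × 10⁶ = 4.42 × 10⁻⁷ M = 0.442 μM.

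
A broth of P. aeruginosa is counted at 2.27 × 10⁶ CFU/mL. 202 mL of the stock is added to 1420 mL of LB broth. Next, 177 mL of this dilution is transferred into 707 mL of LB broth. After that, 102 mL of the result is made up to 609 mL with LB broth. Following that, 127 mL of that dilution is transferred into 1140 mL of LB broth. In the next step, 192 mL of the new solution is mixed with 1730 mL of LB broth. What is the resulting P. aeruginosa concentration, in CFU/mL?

94.9 CFU/mL

Overall dilution factor = 8.030 × 4.994 × 5.971 × 9.976 × 10.01 = 2.39 × 10⁴.
2.27 × 10⁶ CFU/mL / 2.39 × 10⁴ = 94.9 CFU/mL.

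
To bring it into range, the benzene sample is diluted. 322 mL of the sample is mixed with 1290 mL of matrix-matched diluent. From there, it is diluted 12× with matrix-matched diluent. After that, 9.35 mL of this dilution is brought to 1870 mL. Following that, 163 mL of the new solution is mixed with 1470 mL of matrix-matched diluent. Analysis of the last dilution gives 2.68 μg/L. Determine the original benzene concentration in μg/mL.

323 μg/mL

Overall dilution factor = 5.006 × 12 × 200 × 10.02 = 1.20 × 10⁵.
Original = 2.68 μg/L × 1.20 × 10⁵ = 3.23 × 10⁵ μg/L = 323 μg/mL.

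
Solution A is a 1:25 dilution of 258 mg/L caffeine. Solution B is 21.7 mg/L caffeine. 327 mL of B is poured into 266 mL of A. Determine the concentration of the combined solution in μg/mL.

16.6 μg/mL

C_A = 258 mg/L / 25 = 10.3 mg/L.
C_mix = (C_A·V_A + C_B·V_B)/(V_A + V_B) = (10.3×266 + 21.7×327) / 593.0 = 16.6 mg/L = 16.6 μg/mL.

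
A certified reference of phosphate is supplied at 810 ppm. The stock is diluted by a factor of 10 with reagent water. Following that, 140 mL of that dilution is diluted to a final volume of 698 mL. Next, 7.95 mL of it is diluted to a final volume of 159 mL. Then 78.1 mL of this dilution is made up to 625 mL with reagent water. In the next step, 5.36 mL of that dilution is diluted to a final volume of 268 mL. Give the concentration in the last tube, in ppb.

Overall dilution factor = 10 × 4.986 × 20 × 8.003 × 50 = 3.99 × 10⁵.
810 ppm / 3.99 × 10⁵ = 2.03 × 10⁻³ ppm = 2.03 ppb.

2.03 ppb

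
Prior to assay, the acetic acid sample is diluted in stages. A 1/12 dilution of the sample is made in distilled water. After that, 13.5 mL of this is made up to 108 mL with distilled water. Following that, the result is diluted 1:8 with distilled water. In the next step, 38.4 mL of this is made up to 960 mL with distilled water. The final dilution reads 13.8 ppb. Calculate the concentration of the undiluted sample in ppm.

265 ppm

Overall dilution factor = 12 × 8 × 8 × 25 = 1.92 × 10⁴.
Original = 13.8 ppb × 1.92 × 10⁴ = 2.65 × 10⁵ ppb = 265 ppm.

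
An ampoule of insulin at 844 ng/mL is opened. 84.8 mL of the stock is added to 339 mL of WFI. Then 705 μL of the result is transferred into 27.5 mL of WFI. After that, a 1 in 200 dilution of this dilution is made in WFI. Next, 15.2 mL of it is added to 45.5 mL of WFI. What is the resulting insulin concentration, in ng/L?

5.29 ng/L

Overall dilution factor = 4.998 × 40.01 × 200 × 3.993 = 1.60 × 10⁵.
844 ng/mL / 1.60 × 10⁵ = 5.29 × 10⁻³ ng/mL = 5.29 ng/L.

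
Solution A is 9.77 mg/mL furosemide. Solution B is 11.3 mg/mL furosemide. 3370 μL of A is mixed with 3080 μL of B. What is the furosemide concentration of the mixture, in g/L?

C_mix = (C_A·V_A + C_B·V_B)/(V_A + V_B) = (9.77×3370 + 11.3×3080) / 6450 = 10.5 mg/mL = 10.5 g/L.

10.5 g/L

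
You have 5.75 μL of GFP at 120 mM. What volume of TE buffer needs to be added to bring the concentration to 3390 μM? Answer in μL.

3390 μM = 3.39 mM.
V₂ = C₁V₁/C₂ = 120 × 5.75 / 3.39 = 204 μL.
Diluent to add = V₂ − V₁ = 204 − 5.75 = 198 μL.

198 μL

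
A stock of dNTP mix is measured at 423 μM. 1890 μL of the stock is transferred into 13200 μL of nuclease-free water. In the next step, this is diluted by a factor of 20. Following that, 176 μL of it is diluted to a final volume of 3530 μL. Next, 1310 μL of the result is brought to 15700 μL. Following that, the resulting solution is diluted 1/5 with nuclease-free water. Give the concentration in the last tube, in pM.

2200 pM

Overall dilution factor = 7.984 × 20 × 20.06 × 11.98 × 5 = 1.92 × 10⁵.
423 μM / 1.92 × 10⁵ = 2.20 × 10⁻³ μM = 2200 pM.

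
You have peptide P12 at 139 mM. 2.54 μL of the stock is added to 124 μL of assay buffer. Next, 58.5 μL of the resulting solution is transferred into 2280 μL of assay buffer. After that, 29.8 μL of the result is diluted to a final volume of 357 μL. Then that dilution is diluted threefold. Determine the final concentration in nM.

Overall dilution factor = 49.82 × 39.97 × 11.98 × 3 = 7.16 × 10⁴.
139 mM / 7.16 × 10⁴ = 1.94 × 10⁻³ mM = 1940 nM.

1940 nM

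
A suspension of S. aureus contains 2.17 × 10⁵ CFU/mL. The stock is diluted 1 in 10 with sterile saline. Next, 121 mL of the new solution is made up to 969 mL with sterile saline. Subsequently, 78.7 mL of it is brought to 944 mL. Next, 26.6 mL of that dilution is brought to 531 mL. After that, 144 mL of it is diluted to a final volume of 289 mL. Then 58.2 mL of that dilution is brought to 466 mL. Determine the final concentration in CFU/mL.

Overall dilution factor = 10 × 8.008 × 11.99 × 19.96 × 2.007 × 8.007 = 3.08 × 10⁵.
2.17 × 10⁵ CFU/mL / 3.08 × 10⁵ = 0.704 CFU/mL.

0.704 CFU/mL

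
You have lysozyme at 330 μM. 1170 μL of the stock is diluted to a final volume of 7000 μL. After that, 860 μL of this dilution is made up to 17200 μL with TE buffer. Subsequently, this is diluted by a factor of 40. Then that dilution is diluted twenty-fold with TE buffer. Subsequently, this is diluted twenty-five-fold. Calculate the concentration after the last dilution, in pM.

138 pM

Overall dilution factor = 5.983 × 20 × 40 × 20 × 25 = 2.39 × 10⁶.
330 μM / 2.39 × 10⁶ = 1.38 × 10⁻⁴ μM = 138 pM.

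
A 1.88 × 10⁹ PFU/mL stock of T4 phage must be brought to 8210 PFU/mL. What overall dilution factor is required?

2.29 × 10⁵

Factor = C₀/C_target = 1.88 × 10⁹ PFU/mL / 8210 PFU/mL = 2.29 × 10⁵.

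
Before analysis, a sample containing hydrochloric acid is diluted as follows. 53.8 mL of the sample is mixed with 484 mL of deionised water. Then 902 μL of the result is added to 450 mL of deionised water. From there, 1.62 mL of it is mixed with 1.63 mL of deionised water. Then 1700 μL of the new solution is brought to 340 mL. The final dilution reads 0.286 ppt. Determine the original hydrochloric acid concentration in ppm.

0.573 ppm

Overall dilution factor = 9.996 × 499.9 × 2.006 × 200 = 2.00 × 10⁶.
Original = 0.286 ppt × 2.00 × 10⁶ = 5.73 × 10⁵ ppt = 0.573 ppm.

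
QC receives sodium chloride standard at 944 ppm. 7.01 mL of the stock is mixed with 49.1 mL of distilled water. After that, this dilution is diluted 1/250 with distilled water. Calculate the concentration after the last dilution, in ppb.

472 ppb

Overall dilution factor = 8.004 × 250 = 2001.
944 ppm / 2001 = 0.472 ppm = 472 ppb.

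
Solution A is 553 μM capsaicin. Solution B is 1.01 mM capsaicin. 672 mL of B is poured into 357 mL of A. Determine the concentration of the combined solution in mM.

C_B = 1.01 mM = 1010 μM.
C_mix = (C_A·V_A + C_B·V_B)/(V_A + V_B) = (553×357 + 1010×672) / 1029 = 851 μM = 0.851 mM.

0.851 mM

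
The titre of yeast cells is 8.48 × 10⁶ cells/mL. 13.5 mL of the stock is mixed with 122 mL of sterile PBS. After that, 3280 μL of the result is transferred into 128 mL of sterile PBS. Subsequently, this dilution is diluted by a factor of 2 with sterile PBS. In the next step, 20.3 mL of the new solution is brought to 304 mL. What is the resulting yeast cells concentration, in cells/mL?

705 cells/mL

Overall dilution factor = 10.04 × 40.02 × 2 × 14.98 = 1.20 × 10⁴.
8.48 × 10⁶ cells/mL / 1.20 × 10⁴ = 705 cells/mL.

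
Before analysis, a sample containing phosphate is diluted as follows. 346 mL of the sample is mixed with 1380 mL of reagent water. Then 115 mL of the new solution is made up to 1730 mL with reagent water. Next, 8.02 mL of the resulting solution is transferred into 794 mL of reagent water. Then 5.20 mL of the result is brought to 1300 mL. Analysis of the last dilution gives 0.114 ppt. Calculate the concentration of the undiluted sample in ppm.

0.214 ppm

Overall dilution factor = 4.988 × 15.04 × 100.0 × 250 = 1.88 × 10⁶.
Original = 0.114 ppt × 1.88 × 10⁶ = 2.14 × 10⁵ ppt = 0.214 ppm.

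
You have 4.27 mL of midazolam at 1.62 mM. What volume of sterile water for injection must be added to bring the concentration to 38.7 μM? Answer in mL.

174 mL

38.7 μM = 0.0387 mM.
V₂ = C₁V₁/C₂ = 1.62 × 4.27 / 0.0387 = 179 mL.
Diluent to add = V₂ − V₁ = 179 − 4.27 = 174 mL.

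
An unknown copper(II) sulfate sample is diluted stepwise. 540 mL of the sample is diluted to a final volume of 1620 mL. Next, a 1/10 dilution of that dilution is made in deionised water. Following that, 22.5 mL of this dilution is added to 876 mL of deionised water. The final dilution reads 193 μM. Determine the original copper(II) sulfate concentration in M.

0.231 M

Overall dilution factor = 3 × 10 × 39.93 = 1198.
Original = 193 μM × 1198 = 2.31 × 10⁵ μM = 0.231 M.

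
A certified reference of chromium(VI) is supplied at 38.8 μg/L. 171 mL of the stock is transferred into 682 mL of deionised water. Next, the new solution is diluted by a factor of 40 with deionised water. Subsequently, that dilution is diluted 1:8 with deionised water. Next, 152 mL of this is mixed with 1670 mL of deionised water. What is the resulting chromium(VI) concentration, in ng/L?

Overall dilution factor = 4.988 × 40 × 8 × 11.99 = 1.91 × 10⁴.
38.8 μg/L / 1.91 × 10⁴ = 2.03 × 10⁻³ μg/L = 2.03 ng/L.

2.03 ng/L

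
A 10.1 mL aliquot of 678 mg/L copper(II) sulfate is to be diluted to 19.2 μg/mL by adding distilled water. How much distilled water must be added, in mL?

347 mL

19.2 μg/mL = 19.2 mg/L.
V₂ = C₁V₁/C₂ = 678 × 10.1 / 19.2 = 357 mL.
Diluent to add = V₂ − V₁ = 357 − 10.1 = 347 mL.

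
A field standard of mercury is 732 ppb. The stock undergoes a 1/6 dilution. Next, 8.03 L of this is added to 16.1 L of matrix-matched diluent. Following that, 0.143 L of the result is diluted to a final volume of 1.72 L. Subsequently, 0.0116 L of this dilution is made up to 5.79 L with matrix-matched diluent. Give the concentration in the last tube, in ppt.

6.76 ppt

Overall dilution factor = 6 × 3.005 × 12.03 × 499.1 = 1.08 × 10⁵.
732 ppb / 1.08 × 10⁵ = 6.76 × 10⁻³ ppb = 6.76 ppt.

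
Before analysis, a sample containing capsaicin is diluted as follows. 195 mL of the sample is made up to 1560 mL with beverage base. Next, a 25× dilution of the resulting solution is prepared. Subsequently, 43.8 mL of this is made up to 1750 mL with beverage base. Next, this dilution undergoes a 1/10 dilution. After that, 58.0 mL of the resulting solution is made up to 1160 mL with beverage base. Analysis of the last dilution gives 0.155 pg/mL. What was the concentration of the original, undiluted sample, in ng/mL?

Overall dilution factor = 8 × 25 × 39.95 × 10 × 20 = 1.60 × 10⁶.
Original = 0.155 pg/mL × 1.60 × 10⁶ = 2.48 × 10⁵ pg/mL = 248 ng/mL.

248 ng/mL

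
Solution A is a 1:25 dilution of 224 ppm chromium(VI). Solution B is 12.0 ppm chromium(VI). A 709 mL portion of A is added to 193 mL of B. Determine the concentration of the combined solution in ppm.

9.61 ppm

C_A = 224 ppm / 25 = 8.96 ppm.
C_mix = (C_A·V_A + C_B·V_B)/(V_A + V_B) = (8.96×709 + 12.0×193) / 902.0 = 9.61 ppm.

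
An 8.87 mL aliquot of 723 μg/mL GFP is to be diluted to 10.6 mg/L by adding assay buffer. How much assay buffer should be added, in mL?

596 mL

10.6 mg/L = 10.6 μg/mL.
V₂ = C₁V₁/C₂ = 723 × 8.87 / 10.6 = 605 mL.
Diluent to add = V₂ − V₁ = 605 − 8.87 = 596 mL.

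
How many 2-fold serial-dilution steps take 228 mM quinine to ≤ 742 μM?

9

Need 2ⁿ ≥ 307, so n ≥ log(307)/log(2) = 8.26.
Minimum whole steps: n = 9.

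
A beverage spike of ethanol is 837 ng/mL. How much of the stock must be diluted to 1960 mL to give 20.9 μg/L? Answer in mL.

20.9 μg/L = 20.9 ng/mL.
V₁ = C₂V₂/C₁ = 20.9 × 1960 / 837 = 48.9 mL.

48.9 mL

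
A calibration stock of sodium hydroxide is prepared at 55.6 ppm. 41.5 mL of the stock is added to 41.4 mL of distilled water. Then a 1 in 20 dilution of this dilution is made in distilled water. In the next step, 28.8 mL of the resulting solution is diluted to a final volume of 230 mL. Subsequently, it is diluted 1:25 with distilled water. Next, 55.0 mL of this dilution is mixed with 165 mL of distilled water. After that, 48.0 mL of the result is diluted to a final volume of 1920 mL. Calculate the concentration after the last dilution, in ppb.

Overall dilution factor = 1.998 × 20 × 7.986 × 25 × 4 × 40 = 1.28 × 10⁶.
55.6 ppm / 1.28 × 10⁶ = 4.36 × 10⁻⁵ ppm = 0.0436 ppb.

0.0436 ppb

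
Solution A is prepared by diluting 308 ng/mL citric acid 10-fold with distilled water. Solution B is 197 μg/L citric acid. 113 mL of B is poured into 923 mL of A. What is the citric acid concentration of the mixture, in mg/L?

C_A = 308 ng/mL / 10 = 30.8 ng/mL.
C_B = 197 μg/L = 197 ng/mL.
C_mix = (C_A·V_A + C_B·V_B)/(V_A + V_B) = (30.8×923 + 197×113) / 1036 = 48.9 ng/mL = 0.0489 mg/L.

0.0489 mg/L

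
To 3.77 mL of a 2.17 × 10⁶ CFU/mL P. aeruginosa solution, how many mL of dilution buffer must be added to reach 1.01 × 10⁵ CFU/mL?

V₂ = C₁V₁/C₂ = 2.17 × 10⁶ × 3.77 / 1.01 × 10⁵ = 81.0 mL.
Diluent to add = V₂ − V₁ = 81.0 − 3.77 = 77.2 mL.

77.2 mL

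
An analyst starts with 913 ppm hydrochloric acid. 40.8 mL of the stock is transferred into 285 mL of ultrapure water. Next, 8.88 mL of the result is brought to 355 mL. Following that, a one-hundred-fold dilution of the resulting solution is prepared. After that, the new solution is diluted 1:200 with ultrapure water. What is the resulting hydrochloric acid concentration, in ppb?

Overall dilution factor = 7.985 × 39.98 × 100 × 200 = 6.38 × 10⁶.
913 ppm / 6.38 × 10⁶ = 1.43 × 10⁻⁴ ppm = 0.143 ppb.

0.143 ppb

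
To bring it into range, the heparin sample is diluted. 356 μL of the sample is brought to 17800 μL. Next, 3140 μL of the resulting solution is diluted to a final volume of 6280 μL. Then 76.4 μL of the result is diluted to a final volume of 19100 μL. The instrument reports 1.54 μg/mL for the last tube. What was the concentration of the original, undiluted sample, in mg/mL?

38.5 mg/mL

Overall dilution factor = 50 × 2 × 250 = 2.50 × 10⁴.
Original = 1.54 μg/mL × 2.50 × 10⁴ = 3.85 × 10⁴ μg/mL = 38.5 mg/mL.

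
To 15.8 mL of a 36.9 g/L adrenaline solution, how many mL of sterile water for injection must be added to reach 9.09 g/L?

V₂ = C₁V₁/C₂ = 36.9 × 15.8 / 9.09 = 64.1 mL.
Diluent to add = V₂ − V₁ = 64.1 − 15.8 = 48.3 mL.

48.3 mL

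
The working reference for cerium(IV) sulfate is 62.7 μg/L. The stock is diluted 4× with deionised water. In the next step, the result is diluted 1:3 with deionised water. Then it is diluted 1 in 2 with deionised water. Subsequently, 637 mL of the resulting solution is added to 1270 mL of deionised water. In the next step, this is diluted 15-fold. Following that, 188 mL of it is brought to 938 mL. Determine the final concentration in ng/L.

11.7 ng/L

Overall dilution factor = 4 × 3 × 2 × 2.994 × 15 × 4.989 = 5377.
62.7 μg/L / 5377 = 0.0117 μg/L = 11.7 ng/L.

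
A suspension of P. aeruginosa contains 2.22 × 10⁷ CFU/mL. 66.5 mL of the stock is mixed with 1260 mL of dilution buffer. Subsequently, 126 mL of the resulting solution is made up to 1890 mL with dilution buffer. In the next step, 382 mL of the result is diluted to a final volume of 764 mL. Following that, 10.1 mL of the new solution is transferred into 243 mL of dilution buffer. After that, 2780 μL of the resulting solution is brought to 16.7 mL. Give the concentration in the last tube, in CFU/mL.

Overall dilution factor = 19.95 × 15 × 2 × 25.06 × 6.007 = 9.01 × 10⁴.
2.22 × 10⁷ CFU/mL / 9.01 × 10⁴ = 246 CFU/mL.

246 CFU/mL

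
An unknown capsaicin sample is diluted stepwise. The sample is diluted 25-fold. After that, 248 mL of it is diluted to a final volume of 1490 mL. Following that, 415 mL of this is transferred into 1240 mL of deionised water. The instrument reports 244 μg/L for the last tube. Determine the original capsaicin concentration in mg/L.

146 mg/L

Overall dilution factor = 25 × 6.008 × 3.988 = 599.
Original = 244 μg/L × 599 = 1.46 × 10⁵ μg/L = 146 mg/L.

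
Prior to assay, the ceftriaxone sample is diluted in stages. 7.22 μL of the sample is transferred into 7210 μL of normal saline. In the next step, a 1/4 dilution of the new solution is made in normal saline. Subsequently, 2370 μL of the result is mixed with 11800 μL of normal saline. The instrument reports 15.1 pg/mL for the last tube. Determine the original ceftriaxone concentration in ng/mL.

361 ng/mL

Overall dilution factor = 999.6 × 4 × 5.979 = 2.39 × 10⁴.
Original = 15.1 pg/mL × 2.39 × 10⁴ = 3.61 × 10⁵ pg/mL = 361 ng/mL.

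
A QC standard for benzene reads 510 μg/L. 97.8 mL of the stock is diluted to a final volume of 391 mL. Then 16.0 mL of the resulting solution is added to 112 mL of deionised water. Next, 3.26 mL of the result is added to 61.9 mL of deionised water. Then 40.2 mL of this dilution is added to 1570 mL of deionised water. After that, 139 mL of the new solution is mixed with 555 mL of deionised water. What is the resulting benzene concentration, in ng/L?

Overall dilution factor = 3.998 × 8 × 19.99 × 40.05 × 4.993 = 1.28 × 10⁵.
510 μg/L / 1.28 × 10⁵ = 3.99 × 10⁻³ μg/L = 3.99 ng/L.

3.99 ng/L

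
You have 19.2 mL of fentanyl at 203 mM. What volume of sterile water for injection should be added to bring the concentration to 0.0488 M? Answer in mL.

60.7 mL

0.0488 M = 48.8 mM.
V₂ = C₁V₁/C₂ = 203 × 19.2 / 48.8 = 79.9 mL.
Diluent to add = V₂ − V₁ = 79.9 − 19.2 = 60.7 mL.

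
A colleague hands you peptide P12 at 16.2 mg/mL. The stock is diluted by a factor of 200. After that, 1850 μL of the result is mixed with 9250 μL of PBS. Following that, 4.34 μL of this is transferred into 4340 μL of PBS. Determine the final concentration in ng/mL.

Overall dilution factor = 200 × 6 × 1001 = 1.20 × 10⁶.
16.2 mg/mL / 1.20 × 10⁶ = 1.35 × 10⁻⁵ mg/mL = 13.5 ng/mL.

13.5 ng/mL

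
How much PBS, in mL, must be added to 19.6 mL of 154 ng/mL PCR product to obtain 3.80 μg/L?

775 mL

3.80 μg/L = 3.80 ng/mL.
V₂ = C₁V₁/C₂ = 154 × 19.6 / 3.80 = 794 mL.
Diluent to add = V₂ − V₁ = 794 − 19.6 = 775 mL.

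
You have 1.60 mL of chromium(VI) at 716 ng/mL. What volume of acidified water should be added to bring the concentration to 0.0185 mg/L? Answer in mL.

60.3 mL

0.0185 mg/L = 18.5 ng/mL.
V₂ = C₁V₁/C₂ = 716 × 1.60 / 18.5 = 61.9 mL.
Diluent to add = V₂ − V₁ = 61.9 − 1.60 = 60.3 mL.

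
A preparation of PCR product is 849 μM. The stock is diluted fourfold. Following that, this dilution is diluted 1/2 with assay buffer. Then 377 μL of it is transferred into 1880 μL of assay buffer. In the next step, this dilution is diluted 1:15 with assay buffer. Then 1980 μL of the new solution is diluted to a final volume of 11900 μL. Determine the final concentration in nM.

Overall dilution factor = 4 × 2 × 5.987 × 15 × 6.010 = 4318.
849 μM / 4318 = 0.197 μM = 197 nM.

197 nM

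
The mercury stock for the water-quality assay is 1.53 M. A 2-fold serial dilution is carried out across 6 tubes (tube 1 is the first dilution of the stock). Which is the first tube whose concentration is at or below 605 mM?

Tube n has concentration 1.53 M / 2ⁿ.
Need 2ⁿ ≥ 1.53 M / 605 mM = 2.53, so n ≥ 1.34.
First such tube: n = 2.

tube 2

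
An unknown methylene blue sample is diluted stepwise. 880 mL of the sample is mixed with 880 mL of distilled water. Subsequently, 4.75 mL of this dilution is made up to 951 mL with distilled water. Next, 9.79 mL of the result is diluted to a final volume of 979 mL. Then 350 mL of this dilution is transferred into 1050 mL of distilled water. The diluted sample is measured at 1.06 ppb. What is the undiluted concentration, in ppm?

Overall dilution factor = 2 × 200.2 × 100 × 4 = 1.60 × 10⁵.
Original = 1.06 ppb × 1.60 × 10⁵ = 1.70 × 10⁵ ppb = 170 ppm.

170 ppm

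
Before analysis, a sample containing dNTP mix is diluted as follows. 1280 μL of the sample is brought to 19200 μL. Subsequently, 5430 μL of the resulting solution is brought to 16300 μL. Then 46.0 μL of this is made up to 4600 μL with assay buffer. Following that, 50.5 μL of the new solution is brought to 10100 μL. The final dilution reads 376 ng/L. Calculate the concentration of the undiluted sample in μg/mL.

Overall dilution factor = 15 × 3.002 × 100 × 200 = 9.01 × 10⁵.
Original = 376 ng/L × 9.01 × 10⁵ = 3.39 × 10⁸ ng/L = 339 μg/mL.

339 μg/mL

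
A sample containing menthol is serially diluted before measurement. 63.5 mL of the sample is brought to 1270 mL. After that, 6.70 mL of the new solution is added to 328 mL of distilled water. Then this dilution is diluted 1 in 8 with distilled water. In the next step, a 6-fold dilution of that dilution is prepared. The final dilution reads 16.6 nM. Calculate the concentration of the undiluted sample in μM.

Overall dilution factor = 20 × 49.96 × 8 × 6 = 4.80 × 10⁴.
Original = 16.6 nM × 4.80 × 10⁴ = 7.96 × 10⁵ nM = 796 μM.

796 μM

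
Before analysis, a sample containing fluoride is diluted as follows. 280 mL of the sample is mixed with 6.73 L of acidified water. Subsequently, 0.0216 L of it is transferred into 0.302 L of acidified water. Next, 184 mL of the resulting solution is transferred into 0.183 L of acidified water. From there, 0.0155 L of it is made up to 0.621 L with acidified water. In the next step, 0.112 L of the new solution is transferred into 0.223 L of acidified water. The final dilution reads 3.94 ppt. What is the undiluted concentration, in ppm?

0.353 ppm

Overall dilution factor = 25.04 × 14.98 × 1.995 × 40.06 × 2.991 = 8.96 × 10⁴.
Original = 3.94 ppt × 8.96 × 10⁴ = 3.53 × 10⁵ ppt = 0.353 ppm.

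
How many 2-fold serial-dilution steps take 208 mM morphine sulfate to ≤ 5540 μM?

6

Need 2ⁿ ≥ 37.5, so n ≥ log(37.5)/log(2) = 5.23.
Minimum whole steps: n = 6.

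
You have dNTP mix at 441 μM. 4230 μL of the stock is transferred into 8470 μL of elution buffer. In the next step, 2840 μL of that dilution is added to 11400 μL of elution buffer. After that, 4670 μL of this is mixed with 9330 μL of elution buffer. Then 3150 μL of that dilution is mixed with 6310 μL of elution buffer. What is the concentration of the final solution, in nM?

3250 nM

Overall dilution factor = 3.002 × 5.014 × 2.998 × 3.003 = 136.
441 μM / 136 = 3.25 μM = 3250 nM.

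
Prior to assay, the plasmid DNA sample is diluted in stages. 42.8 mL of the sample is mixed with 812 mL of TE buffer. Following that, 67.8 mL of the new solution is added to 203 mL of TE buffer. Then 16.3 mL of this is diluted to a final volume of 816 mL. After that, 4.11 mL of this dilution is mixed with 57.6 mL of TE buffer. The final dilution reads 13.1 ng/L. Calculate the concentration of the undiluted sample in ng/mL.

Overall dilution factor = 19.97 × 3.994 × 50.06 × 15.01 = 6.00 × 10⁴.
Original = 13.1 ng/L × 6.00 × 10⁴ = 7.85 × 10⁵ ng/L = 785 ng/mL.

785 ng/mL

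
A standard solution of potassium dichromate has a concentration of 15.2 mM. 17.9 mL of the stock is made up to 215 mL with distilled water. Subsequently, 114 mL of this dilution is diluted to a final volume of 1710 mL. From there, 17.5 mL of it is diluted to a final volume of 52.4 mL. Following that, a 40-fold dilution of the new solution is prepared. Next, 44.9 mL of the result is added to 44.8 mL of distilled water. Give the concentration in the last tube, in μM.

0.353 μM

Overall dilution factor = 12.01 × 15 × 2.994 × 40 × 1.998 = 4.31 × 10⁴.
15.2 mM / 4.31 × 10⁴ = 3.53 × 10⁻⁴ mM = 0.353 μM.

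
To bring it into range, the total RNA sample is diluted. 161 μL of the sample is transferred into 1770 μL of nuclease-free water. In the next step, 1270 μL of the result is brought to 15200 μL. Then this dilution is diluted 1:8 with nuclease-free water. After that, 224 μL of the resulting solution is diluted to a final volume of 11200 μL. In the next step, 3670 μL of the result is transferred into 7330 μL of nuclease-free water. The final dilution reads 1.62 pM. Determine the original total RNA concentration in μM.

Overall dilution factor = 11.99 × 11.97 × 8 × 50 × 2.997 = 1.72 × 10⁵.
Original = 1.62 pM × 1.72 × 10⁵ = 2.79 × 10⁵ pM = 0.279 μM.

0.279 μM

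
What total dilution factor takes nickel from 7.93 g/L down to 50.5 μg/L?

1.57 × 10⁵

Factor = C₀/C_target = 7.93 g/L / 50.5 μg/L = 1.57 × 10⁵.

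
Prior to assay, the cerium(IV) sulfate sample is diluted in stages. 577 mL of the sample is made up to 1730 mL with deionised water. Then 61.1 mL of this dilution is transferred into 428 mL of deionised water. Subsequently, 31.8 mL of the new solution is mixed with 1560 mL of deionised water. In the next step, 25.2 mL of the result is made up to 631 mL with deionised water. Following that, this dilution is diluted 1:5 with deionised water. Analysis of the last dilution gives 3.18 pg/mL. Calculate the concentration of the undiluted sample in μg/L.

Overall dilution factor = 2.998 × 8.005 × 50.06 × 25.04 × 5 = 1.50 × 10⁵.
Original = 3.18 pg/mL × 1.50 × 10⁵ = 4.78 × 10⁵ pg/mL = 478 μg/L.

478 μg/L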